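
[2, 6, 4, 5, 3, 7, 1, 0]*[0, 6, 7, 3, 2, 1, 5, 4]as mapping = [0→7, 1→5, 2→2, 3→1, 4→3, 5→4, 6→6, 7→0]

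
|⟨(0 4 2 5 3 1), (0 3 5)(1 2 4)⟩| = 120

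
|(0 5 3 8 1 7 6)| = 7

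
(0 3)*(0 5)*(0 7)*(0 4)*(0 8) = (0 3 5 7 4 8)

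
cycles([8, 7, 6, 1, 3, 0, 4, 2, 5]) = (0 8 5)(1 7 2 6 4 3)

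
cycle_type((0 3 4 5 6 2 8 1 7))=9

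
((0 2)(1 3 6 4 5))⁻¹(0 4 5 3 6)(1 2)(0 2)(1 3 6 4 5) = (0 3)(1 6 4 2 5)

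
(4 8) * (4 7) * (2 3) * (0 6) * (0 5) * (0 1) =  (0 6 5 1)(2 3)(4 8 7)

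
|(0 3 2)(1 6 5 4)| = 12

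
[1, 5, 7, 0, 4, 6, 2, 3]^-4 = [6, 2, 0, 5, 4, 7, 3, 1]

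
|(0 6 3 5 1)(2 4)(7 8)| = 10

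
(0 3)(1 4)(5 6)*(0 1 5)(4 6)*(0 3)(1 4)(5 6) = (1 5)(3 4 6)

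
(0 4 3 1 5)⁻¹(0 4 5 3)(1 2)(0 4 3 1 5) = (0 1 4 3)(2 5)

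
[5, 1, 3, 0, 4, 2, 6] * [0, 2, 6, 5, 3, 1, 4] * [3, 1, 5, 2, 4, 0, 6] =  [1, 5, 0, 3, 2, 6, 4]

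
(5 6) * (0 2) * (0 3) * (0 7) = (0 2 3 7)(5 6)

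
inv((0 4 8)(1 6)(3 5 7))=(0 8 4)(1 6)(3 7 5)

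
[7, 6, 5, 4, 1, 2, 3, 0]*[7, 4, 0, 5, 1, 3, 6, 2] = [2, 6, 3, 1, 4, 0, 5, 7]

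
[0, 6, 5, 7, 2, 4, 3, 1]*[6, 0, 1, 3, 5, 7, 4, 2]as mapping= [0→6, 1→4, 2→7, 3→2, 4→1, 5→5, 6→3, 7→0]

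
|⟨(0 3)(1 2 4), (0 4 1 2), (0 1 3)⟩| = 120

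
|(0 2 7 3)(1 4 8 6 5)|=20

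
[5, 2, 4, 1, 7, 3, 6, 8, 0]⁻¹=[8, 3, 1, 5, 2, 0, 6, 4, 7]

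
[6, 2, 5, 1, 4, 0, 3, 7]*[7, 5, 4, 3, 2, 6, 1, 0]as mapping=[0→1, 1→4, 2→6, 3→5, 4→2, 5→7, 6→3, 7→0]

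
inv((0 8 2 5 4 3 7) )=(0 7 3 4 5 2 8) 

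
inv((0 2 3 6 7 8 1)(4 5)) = (0 1 8 7 6 3 2)(4 5)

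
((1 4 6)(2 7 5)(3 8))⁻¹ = (1 6 4)(2 5 7)(3 8)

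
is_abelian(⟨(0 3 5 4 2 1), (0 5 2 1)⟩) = no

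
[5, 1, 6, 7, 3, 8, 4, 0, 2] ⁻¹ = [7, 1, 8, 4, 6, 0, 2, 3, 5] 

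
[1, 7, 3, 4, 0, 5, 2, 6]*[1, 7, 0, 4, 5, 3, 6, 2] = [7, 2, 4, 5, 1, 3, 0, 6]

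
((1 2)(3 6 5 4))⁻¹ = (1 2)(3 4 5 6)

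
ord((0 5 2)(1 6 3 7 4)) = 15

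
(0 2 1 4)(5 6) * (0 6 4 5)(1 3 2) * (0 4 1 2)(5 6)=(0 2 3)(1 6 4 5)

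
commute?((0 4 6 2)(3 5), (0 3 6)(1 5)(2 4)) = no:(0 4 6 2)(3 5) * (0 3 6)(1 5)(2 4) = (0 2 3 1 5 6 4), (0 3 6)(1 5)(2 4) * (0 4 6 2)(3 5) = (0 5 1 3 2 6 4)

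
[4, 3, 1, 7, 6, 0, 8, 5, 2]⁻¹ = [5, 2, 8, 1, 0, 7, 4, 3, 6]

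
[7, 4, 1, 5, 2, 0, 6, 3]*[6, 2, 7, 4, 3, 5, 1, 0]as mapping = [0→0, 1→3, 2→2, 3→5, 4→7, 5→6, 6→1, 7→4]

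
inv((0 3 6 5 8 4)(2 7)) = (0 4 8 5 6 3)(2 7)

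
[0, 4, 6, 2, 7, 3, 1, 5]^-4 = [0, 5, 4, 1, 3, 6, 7, 2]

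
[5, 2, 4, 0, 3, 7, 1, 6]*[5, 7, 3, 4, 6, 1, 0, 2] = [1, 3, 6, 5, 4, 2, 7, 0] 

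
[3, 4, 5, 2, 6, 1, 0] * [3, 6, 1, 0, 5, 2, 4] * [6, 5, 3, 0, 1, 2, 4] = [6, 2, 3, 5, 1, 4, 0]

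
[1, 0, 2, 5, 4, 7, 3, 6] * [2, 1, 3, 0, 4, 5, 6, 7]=[1, 2, 3, 5, 4, 7, 0, 6]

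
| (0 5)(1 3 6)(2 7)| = 6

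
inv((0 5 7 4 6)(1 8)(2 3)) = (0 6 4 7 5)(1 8)(2 3)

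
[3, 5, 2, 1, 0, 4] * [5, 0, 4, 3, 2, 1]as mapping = [0→3, 1→1, 2→4, 3→0, 4→5, 5→2]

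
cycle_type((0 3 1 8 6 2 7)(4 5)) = 2.7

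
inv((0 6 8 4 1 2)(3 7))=(0 2 1 4 8 6)(3 7)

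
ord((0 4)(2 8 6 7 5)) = 10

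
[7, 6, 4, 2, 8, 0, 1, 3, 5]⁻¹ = [5, 6, 3, 7, 2, 8, 1, 0, 4]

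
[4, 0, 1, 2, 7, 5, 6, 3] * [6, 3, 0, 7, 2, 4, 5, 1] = [2, 6, 3, 0, 1, 4, 5, 7]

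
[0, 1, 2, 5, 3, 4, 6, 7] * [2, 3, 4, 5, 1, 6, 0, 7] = [2, 3, 4, 6, 5, 1, 0, 7]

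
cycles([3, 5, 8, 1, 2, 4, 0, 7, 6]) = (0 3 1 5 4 2 8 6)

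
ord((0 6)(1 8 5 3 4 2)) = 6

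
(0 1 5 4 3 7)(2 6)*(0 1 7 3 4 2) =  (0 7 1 5 2 6)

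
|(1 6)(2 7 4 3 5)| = 10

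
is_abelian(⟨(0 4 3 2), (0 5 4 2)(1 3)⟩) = no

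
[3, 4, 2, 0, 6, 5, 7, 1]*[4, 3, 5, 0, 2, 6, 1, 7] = [0, 2, 5, 4, 1, 6, 7, 3]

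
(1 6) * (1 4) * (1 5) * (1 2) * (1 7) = (1 6 4 5 2 7)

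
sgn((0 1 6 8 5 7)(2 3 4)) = -1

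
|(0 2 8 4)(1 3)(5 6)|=4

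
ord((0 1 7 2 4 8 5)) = 7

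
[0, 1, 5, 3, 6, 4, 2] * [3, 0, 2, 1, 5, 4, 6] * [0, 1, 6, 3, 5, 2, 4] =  [3, 0, 5, 1, 4, 2, 6]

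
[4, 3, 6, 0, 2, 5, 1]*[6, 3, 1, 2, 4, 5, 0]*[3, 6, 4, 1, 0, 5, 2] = [0, 4, 3, 2, 6, 5, 1]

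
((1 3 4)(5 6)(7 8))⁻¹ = (1 4 3)(5 6)(7 8)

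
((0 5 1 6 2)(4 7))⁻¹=(0 2 6 1 5)(4 7)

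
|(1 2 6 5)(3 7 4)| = 12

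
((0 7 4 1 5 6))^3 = (0 1)(4 6)(5 7)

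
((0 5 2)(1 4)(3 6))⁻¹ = (0 2 5)(1 4)(3 6)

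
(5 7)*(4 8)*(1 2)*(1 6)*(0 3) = (0 3)(1 2 6)(4 8)(5 7)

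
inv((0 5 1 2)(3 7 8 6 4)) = (0 2 1 5)(3 4 6 8 7)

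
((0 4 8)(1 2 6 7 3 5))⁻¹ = (0 8 4)(1 5 3 7 6 2)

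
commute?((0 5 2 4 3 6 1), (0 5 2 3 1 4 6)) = no:(0 5 2 4 3 6 1)*(0 5 2 3 1 4 6) = (0 2 6 4 1 5 3), (0 5 2 3 1 4 6)*(0 5 2 4 3 6 1) = (0 2 6 5 4 1 3)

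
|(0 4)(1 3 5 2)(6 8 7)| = 12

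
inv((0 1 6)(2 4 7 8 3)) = (0 6 1)(2 3 8 7 4)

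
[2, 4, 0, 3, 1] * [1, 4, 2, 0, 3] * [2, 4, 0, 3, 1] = [0, 3, 4, 2, 1]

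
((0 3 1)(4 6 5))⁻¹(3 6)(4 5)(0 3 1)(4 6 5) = (1 5)(4 6)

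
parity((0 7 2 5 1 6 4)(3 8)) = odd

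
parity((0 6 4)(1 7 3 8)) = odd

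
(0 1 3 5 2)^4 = (0 2 5 3 1)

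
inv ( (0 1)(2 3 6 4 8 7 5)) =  (0 1)(2 5 7 8 4 6 3)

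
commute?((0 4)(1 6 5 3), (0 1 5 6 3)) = no:(0 4)(1 6 5 3)*(0 1 5 6 3) = (0 4 1 3 5), (0 1 5 6 3)*(0 4)(1 6 5 3) = (0 6 1 3 4)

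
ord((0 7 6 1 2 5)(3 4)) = 6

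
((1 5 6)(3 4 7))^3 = ()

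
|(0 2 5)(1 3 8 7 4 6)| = 6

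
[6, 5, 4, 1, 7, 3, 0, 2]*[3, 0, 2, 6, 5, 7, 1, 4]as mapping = [0→1, 1→7, 2→5, 3→0, 4→4, 5→6, 6→3, 7→2]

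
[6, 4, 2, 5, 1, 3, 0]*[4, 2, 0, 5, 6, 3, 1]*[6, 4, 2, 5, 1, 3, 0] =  [4, 0, 6, 5, 2, 3, 1]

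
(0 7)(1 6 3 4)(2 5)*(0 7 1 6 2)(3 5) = (0 1 2 3 4 6 5)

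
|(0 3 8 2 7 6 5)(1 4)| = 14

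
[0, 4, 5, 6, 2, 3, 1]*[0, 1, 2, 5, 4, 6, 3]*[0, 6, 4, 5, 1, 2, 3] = [0, 1, 3, 5, 4, 2, 6]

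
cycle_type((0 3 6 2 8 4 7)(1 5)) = 2.7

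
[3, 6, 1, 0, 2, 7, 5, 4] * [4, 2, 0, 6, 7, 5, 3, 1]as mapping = [0→6, 1→3, 2→2, 3→4, 4→0, 5→1, 6→5, 7→7]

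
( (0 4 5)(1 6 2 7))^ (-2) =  (0 4 5)(1 2)(6 7)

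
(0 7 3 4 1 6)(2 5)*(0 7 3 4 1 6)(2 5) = (0 3 1)(4 6 7)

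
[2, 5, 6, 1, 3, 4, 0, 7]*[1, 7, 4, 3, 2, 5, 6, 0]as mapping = [0→4, 1→5, 2→6, 3→7, 4→3, 5→2, 6→1, 7→0]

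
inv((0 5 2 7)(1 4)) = (0 7 2 5)(1 4)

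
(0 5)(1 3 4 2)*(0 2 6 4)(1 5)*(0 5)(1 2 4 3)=(0 2)(3 5 4 6)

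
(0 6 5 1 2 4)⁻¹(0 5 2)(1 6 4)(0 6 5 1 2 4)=(0 2 5)(1 4 6)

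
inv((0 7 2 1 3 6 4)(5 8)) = (0 4 6 3 1 2 7)(5 8)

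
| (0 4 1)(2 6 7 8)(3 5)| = 12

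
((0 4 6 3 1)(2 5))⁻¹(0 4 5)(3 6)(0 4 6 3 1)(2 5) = (1 3)(2 4 6)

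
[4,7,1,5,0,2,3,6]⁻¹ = [4,2,5,6,0,3,7,1]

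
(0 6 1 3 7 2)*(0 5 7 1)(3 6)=(0 3 1 6)(2 5 7)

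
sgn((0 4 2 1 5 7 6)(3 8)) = -1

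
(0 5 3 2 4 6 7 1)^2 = (0 3 4 7)(1 5 2 6)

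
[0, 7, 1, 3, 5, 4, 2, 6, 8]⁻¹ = [0, 2, 6, 3, 5, 4, 7, 1, 8]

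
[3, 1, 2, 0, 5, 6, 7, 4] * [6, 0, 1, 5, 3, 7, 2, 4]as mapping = [0→5, 1→0, 2→1, 3→6, 4→7, 5→2, 6→4, 7→3]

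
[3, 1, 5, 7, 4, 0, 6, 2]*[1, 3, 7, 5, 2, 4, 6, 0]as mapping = [0→5, 1→3, 2→4, 3→0, 4→2, 5→1, 6→6, 7→7]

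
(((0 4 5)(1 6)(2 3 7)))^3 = (1 6)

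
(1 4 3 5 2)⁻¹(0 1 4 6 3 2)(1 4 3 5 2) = (0 4 3 6 5 1)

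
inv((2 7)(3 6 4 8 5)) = (2 7)(3 5 8 4 6)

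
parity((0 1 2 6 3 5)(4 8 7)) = odd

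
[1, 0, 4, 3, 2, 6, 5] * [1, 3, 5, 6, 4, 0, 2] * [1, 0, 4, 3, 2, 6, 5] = [3, 0, 2, 5, 6, 4, 1]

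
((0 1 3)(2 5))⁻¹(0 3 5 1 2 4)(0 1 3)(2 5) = (0 2 3 5 4 1)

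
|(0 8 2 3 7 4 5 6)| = 8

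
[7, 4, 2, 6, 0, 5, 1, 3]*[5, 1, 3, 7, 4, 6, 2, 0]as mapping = [0→0, 1→4, 2→3, 3→2, 4→5, 5→6, 6→1, 7→7]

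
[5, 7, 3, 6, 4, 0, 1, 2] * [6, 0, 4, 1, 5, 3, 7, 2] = [3, 2, 1, 7, 5, 6, 0, 4]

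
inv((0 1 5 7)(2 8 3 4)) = (0 7 5 1)(2 4 3 8)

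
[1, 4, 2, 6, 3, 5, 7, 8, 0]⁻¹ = [8, 0, 2, 4, 1, 5, 3, 6, 7]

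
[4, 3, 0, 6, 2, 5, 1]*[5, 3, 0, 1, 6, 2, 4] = [6, 1, 5, 4, 0, 2, 3]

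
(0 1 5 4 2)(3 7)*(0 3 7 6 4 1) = (1 5)(2 3 6 4)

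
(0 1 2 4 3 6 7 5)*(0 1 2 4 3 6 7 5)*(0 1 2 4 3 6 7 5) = (0 4 7 1 3 5 2 6)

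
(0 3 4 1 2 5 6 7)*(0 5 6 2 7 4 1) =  (0 3 1 7 5 2 6 4)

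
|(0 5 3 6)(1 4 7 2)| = 4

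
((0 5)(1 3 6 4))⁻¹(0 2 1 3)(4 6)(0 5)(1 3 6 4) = (1 4)(2 3 6 5)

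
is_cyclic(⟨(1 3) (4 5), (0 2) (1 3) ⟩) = no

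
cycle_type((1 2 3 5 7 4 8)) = 7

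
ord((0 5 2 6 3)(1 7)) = 10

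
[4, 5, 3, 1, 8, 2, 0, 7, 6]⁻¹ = [6, 3, 5, 2, 0, 1, 8, 7, 4]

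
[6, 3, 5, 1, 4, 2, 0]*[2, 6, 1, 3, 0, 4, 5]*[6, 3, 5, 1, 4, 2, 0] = [2, 1, 4, 0, 6, 3, 5]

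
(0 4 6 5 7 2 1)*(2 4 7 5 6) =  (0 7 4 2 1)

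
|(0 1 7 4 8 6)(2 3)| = 6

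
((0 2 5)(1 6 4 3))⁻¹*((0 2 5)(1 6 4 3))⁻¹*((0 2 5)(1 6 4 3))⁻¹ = (1 6 4 3)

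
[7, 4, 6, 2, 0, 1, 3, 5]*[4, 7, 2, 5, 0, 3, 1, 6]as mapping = [0→6, 1→0, 2→1, 3→2, 4→4, 5→7, 6→5, 7→3]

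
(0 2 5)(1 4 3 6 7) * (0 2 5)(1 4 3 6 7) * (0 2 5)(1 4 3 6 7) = (1 6 4 7 3)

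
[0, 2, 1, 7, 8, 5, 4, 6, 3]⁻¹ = [0, 2, 1, 8, 6, 5, 7, 3, 4]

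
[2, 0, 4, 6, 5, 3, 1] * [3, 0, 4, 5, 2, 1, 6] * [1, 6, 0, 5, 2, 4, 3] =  [2, 5, 0, 3, 6, 4, 1]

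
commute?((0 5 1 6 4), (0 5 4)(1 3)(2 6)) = no:(0 5 1 6 4)*(0 5 4)(1 3)(2 6) = (0 4 5 3 1 2 6), (0 5 4)(1 3)(2 6)*(0 5 1 6 4) = (0 1 3 6 2 4 5)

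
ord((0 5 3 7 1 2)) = 6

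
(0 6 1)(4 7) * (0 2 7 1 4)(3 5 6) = (0 3 5 6 4 1 2 7)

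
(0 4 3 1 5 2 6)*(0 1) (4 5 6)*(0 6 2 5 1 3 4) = (0 1 2) (3 6) 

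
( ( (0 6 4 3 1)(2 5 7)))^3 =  (0 3 6 1 4)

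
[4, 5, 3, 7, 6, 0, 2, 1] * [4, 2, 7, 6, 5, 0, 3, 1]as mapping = [0→5, 1→0, 2→6, 3→1, 4→3, 5→4, 6→7, 7→2]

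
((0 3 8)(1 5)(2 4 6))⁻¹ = (0 8 3)(1 5)(2 6 4)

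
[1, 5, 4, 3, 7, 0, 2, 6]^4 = [1, 5, 2, 3, 4, 0, 6, 7]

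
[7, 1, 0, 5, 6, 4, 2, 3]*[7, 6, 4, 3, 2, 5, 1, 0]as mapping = [0→0, 1→6, 2→7, 3→5, 4→1, 5→2, 6→4, 7→3]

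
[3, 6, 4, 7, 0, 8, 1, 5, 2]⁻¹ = [4, 6, 8, 0, 2, 7, 1, 3, 5]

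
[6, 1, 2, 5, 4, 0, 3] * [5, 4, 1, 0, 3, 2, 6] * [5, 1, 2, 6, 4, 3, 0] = [0, 4, 1, 2, 6, 3, 5]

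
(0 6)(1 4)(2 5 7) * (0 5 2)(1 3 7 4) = (0 6 5 4 3 7)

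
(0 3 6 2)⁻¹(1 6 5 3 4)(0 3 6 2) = (1 2 5 6 4)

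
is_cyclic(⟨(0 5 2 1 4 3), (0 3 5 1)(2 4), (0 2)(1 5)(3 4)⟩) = no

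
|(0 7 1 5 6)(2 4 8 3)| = 20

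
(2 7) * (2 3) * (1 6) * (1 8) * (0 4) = (0 4)(1 6 8)(2 7 3)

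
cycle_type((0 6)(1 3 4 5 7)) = 2.5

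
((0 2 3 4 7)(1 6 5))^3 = (0 4 2 7 3)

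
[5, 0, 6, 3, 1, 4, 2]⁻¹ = [1, 4, 6, 3, 5, 0, 2]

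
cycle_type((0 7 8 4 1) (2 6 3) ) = 3.5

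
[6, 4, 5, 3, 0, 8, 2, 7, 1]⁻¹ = [4, 8, 6, 3, 1, 2, 0, 7, 5]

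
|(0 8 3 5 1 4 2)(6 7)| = 14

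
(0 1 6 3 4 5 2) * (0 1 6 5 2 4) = (0 6 3) (1 5 4 2) 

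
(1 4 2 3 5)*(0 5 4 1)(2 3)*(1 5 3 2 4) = (0 3 1 5)(2 4)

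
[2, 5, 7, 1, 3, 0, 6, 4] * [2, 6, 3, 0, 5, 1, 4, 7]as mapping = [0→3, 1→1, 2→7, 3→6, 4→0, 5→2, 6→4, 7→5]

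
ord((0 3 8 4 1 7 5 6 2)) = 9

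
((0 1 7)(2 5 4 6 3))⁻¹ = (0 7 1)(2 3 6 4 5)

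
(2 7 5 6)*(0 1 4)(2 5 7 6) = (0 1 4)(2 6 5)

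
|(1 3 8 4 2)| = 5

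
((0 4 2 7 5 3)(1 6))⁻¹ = (0 3 5 7 2 4)(1 6)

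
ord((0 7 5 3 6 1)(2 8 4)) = 6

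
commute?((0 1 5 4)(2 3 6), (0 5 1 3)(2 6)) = no:(0 1 5 4)(2 3 6)*(0 5 1 3)(2 6) = (0 3 2)(4 5), (0 5 1 3)(2 6)*(0 1 5 4)(2 3 6) = (0 4)(1 6 3)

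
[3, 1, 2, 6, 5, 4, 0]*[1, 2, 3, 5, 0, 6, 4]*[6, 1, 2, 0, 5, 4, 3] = [4, 2, 0, 5, 3, 6, 1]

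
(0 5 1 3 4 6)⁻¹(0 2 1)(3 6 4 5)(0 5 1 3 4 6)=(0 6 1 4)(2 3 5)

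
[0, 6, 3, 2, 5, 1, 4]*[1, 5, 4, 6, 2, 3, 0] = [1, 0, 6, 4, 3, 5, 2]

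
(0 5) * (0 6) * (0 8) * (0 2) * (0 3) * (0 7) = (0 5 6 8 2 3 7)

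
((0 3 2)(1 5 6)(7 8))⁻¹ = (0 2 3)(1 6 5)(7 8)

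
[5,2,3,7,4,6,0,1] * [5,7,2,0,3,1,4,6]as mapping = [0→1,1→2,2→0,3→6,4→3,5→4,6→5,7→7]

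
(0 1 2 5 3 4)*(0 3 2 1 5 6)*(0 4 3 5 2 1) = (0 2 6 4 5 1)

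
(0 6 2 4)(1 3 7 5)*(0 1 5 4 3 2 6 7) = (0 7 4 1 2 3)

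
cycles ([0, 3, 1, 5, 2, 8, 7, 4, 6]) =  (1 3 5 8 6 7 4 2)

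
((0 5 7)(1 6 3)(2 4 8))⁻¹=(0 7 5)(1 3 6)(2 8 4)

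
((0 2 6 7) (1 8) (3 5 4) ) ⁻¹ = (0 7 6 2) (1 8) (3 4 5) 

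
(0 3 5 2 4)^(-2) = (0 2 3 4 5)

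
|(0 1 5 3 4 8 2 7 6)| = 9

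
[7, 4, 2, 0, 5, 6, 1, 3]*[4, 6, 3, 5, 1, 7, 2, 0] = [0, 1, 3, 4, 7, 2, 6, 5]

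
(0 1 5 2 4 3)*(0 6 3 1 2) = (0 2 4 1 5)(3 6)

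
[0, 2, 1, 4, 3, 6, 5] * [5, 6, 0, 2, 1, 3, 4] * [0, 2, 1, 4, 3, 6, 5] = [6, 0, 5, 2, 1, 3, 4]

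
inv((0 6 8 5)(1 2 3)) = (0 5 8 6)(1 3 2)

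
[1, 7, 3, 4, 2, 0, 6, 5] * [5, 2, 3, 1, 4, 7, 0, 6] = [2, 6, 1, 4, 3, 5, 0, 7]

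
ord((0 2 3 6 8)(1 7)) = 10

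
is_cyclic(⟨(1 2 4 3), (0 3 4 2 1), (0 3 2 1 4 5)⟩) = no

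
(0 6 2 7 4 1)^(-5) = (0 6 2 7 4 1)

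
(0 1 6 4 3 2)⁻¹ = (0 2 3 4 6 1)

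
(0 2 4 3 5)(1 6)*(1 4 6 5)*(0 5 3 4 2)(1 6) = (1 3 6 2)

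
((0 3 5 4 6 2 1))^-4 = (0 4 1 5 2 3 6)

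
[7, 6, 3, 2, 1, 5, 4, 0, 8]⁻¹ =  [7, 4, 3, 2, 6, 5, 1, 0, 8]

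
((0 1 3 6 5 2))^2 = (0 3 5)(1 6 2)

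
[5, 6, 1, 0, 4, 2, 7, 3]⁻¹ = [3, 2, 5, 7, 4, 0, 1, 6]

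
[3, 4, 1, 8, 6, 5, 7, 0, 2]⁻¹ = [7, 2, 8, 0, 1, 5, 4, 6, 3]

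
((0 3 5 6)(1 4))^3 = (0 6 5 3)(1 4)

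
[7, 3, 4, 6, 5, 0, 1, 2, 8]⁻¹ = [5, 6, 7, 1, 2, 4, 3, 0, 8]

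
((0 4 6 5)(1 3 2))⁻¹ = (0 5 6 4)(1 2 3)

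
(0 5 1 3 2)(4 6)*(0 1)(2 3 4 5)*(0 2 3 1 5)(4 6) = (0 3 1 6)(2 5)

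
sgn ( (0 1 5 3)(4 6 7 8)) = 1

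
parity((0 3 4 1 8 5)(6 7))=even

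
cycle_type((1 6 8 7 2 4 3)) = 7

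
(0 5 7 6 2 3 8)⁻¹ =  (0 8 3 2 6 7 5)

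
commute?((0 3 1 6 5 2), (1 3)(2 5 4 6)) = no:(0 3 1 6 5 2)*(1 3)(2 5 4 6) = (0 1 2)(4 6), (1 3)(2 5 4 6)*(0 3 1 6 5 2) = (0 3 6)(4 5)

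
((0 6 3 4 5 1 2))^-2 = (0 1 4 6 2 5 3)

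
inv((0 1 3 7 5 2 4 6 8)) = (0 8 6 4 2 5 7 3 1)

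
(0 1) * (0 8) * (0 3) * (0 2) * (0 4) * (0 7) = (0 1 8 3 2 4 7)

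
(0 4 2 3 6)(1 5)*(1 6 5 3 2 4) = (0 1 3 5 6)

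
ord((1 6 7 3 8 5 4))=7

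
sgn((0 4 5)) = 1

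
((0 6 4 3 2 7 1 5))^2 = (0 4 2 1)(3 7 5 6)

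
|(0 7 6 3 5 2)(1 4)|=6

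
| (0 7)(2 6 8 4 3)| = 10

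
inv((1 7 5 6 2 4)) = (1 4 2 6 5 7)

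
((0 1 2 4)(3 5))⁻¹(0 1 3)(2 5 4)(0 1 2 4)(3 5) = (0 4 3)(1 2 5)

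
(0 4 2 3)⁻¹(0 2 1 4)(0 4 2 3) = (1 2 4 3)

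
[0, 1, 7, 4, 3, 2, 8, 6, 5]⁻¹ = [0, 1, 5, 4, 3, 8, 7, 2, 6]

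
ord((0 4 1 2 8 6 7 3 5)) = 9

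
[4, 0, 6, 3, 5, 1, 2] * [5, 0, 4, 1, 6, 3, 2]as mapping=[0→6, 1→5, 2→2, 3→1, 4→3, 5→0, 6→4]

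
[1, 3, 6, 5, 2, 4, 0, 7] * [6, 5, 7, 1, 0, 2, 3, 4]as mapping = [0→5, 1→1, 2→3, 3→2, 4→7, 5→0, 6→6, 7→4]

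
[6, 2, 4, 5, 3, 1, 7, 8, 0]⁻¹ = [8, 5, 1, 4, 2, 3, 0, 6, 7]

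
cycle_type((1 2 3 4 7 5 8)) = 7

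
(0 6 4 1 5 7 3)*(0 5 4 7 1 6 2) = (0 2)(1 4 6 7 3 5)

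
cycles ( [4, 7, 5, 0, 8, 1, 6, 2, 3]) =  (0 4 8 3)(1 7 2 5)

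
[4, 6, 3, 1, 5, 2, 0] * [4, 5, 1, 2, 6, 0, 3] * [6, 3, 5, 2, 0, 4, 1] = [1, 2, 5, 4, 6, 3, 0]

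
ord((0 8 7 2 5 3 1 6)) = 8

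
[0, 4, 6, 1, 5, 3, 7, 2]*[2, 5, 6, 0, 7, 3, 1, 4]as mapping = [0→2, 1→7, 2→1, 3→5, 4→3, 5→0, 6→4, 7→6]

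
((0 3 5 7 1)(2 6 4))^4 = (0 1 7 5 3)(2 6 4)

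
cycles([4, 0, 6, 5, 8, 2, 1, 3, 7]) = (0 4 8 7 3 5 2 6 1)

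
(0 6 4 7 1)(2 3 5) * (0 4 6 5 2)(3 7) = (0 5)(1 4 3 2 7)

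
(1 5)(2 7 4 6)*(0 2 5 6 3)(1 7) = (0 2 1 6 5 7 4 3)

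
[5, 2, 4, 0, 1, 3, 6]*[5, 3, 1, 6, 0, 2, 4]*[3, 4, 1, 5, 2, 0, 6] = [1, 4, 3, 0, 5, 6, 2]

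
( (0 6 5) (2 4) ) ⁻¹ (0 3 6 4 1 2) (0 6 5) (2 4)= (1 4 6 3 5 2) 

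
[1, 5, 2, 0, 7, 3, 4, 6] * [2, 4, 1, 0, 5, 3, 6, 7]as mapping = [0→4, 1→3, 2→1, 3→2, 4→7, 5→0, 6→5, 7→6]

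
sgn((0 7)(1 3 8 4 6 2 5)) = -1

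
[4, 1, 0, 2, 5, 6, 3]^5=[2, 1, 3, 6, 0, 4, 5]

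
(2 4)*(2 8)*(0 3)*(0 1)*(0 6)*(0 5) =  (0 3 1 6 5)(2 4 8)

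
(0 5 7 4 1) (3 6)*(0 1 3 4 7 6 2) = (0 5 6 4 3 2) 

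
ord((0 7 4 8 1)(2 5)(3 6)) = 10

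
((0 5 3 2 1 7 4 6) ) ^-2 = (0 4 1 3) (2 5 6 7) 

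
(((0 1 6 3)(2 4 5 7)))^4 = ()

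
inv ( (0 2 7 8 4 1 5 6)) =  (0 6 5 1 4 8 7 2)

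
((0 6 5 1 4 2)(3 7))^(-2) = (0 4 5)(1 6 2)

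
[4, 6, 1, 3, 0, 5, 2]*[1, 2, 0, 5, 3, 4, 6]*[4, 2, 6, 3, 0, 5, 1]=[3, 1, 6, 5, 2, 0, 4]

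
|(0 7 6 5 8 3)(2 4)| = 6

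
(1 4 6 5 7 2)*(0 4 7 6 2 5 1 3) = (0 4 2 3)(1 7 5 6)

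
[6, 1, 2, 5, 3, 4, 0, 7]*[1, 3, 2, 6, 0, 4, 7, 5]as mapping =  [0→7, 1→3, 2→2, 3→4, 4→6, 5→0, 6→1, 7→5]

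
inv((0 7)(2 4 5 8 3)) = (0 7)(2 3 8 5 4)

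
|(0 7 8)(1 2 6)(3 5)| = 6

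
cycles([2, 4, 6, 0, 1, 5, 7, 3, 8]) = (0 2 6 7 3)(1 4)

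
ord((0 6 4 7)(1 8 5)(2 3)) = 12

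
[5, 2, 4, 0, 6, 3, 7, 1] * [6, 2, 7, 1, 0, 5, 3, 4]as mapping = [0→5, 1→7, 2→0, 3→6, 4→3, 5→1, 6→4, 7→2]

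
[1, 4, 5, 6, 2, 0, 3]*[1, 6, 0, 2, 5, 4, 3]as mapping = [0→6, 1→5, 2→4, 3→3, 4→0, 5→1, 6→2]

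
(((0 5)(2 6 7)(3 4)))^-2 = (2 6 7)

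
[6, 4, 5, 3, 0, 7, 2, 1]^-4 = [5, 6, 1, 3, 2, 4, 7, 0]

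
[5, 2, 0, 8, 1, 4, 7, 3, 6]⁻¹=[2, 4, 1, 7, 5, 0, 8, 6, 3]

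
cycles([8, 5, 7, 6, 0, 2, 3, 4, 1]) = (0 8 1 5 2 7 4)(3 6)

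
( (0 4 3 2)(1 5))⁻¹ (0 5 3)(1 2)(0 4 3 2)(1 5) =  (0 5)(1 2 4)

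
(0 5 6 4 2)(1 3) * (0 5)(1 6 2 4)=(1 3 6)(2 5)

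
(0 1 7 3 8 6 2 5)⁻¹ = (0 5 2 6 8 3 7 1)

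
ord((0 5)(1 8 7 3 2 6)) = 6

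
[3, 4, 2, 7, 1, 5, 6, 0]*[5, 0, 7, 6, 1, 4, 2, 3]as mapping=[0→6, 1→1, 2→7, 3→3, 4→0, 5→4, 6→2, 7→5]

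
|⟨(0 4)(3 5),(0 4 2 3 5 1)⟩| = 48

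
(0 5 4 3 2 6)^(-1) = (0 6 2 3 4 5)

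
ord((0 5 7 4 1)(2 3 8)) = 15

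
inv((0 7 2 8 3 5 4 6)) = (0 6 4 5 3 8 2 7)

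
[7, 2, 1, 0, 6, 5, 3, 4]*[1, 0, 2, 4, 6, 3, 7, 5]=[5, 2, 0, 1, 7, 3, 4, 6]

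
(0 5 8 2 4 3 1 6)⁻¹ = (0 6 1 3 4 2 8 5)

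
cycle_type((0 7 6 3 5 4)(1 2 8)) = 3.6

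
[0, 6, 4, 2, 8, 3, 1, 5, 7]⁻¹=[0, 6, 3, 5, 2, 7, 1, 8, 4]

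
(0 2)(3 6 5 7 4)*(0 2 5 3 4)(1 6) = (0 5 7)(1 6 3)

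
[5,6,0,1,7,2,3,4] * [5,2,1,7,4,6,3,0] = [6,3,5,2,0,1,7,4]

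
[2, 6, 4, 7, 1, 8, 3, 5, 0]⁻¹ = [8, 4, 0, 6, 2, 7, 1, 3, 5]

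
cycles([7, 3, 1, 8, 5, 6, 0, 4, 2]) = (0 7 4 5 6)(1 3 8 2)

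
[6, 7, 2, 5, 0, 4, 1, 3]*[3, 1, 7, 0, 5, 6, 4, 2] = [4, 2, 7, 6, 3, 5, 1, 0]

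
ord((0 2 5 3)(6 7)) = 4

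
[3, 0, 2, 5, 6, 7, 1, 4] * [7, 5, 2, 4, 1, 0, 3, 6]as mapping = [0→4, 1→7, 2→2, 3→0, 4→3, 5→6, 6→5, 7→1]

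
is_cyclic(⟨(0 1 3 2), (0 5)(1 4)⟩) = no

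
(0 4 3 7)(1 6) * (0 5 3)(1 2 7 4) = (0 1 6 2 7 5 3 4)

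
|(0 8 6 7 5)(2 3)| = 10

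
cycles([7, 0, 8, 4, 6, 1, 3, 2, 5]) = (0 7 2 8 5 1)(3 4 6)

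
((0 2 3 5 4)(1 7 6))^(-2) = (0 5 2 4 3)(1 7 6)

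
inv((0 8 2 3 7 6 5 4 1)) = (0 1 4 5 6 7 3 2 8)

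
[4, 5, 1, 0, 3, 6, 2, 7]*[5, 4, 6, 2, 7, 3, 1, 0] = [7, 3, 4, 5, 2, 1, 6, 0]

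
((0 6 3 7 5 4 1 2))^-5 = (0 7 1 6 5 2 3 4)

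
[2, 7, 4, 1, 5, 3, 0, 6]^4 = [3, 2, 1, 0, 7, 6, 5, 4]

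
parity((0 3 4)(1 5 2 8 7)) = even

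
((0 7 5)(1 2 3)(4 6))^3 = (4 6)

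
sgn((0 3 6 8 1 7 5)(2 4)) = -1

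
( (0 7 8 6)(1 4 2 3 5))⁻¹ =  (0 6 8 7)(1 5 3 2 4)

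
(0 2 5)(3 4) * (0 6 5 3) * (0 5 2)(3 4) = (2 4 5 6)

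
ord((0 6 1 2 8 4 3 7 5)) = 9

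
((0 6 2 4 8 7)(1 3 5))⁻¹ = (0 7 8 4 2 6)(1 5 3)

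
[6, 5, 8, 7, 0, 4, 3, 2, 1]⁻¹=[4, 8, 7, 6, 5, 1, 0, 3, 2]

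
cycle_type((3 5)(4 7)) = 2^2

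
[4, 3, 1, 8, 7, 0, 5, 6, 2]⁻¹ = [5, 2, 8, 1, 0, 6, 7, 4, 3]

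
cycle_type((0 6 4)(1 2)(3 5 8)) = 2.3^2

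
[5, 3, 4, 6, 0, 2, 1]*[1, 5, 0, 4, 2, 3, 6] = [3, 4, 2, 6, 1, 0, 5] 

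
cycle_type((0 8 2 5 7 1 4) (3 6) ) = 2.7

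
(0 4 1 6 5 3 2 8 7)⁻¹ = (0 7 8 2 3 5 6 1 4)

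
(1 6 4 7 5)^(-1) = (1 5 7 4 6)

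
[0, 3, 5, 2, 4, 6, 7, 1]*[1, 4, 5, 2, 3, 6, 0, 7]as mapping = [0→1, 1→2, 2→6, 3→5, 4→3, 5→0, 6→7, 7→4]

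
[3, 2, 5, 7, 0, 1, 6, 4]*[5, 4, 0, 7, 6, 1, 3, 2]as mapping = [0→7, 1→0, 2→1, 3→2, 4→5, 5→4, 6→3, 7→6]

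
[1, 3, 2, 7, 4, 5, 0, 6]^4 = [6, 0, 2, 1, 4, 5, 7, 3]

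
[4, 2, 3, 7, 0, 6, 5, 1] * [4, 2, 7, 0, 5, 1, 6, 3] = [5, 7, 0, 3, 4, 6, 1, 2]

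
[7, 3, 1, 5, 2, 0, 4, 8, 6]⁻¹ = [5, 2, 4, 1, 6, 3, 8, 0, 7]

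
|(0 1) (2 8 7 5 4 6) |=6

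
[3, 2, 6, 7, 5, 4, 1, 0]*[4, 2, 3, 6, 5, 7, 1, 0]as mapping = [0→6, 1→3, 2→1, 3→0, 4→7, 5→5, 6→2, 7→4]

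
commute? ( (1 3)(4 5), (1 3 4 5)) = no: (1 3)(4 5) * (1 3 4 5) = (1 4), (1 3 4 5) * (1 3)(4 5) = (3 5)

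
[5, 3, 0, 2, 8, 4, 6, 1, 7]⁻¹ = [2, 7, 3, 1, 5, 0, 6, 8, 4]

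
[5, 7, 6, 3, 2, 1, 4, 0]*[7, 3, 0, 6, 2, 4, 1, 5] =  [4, 5, 1, 6, 0, 3, 2, 7]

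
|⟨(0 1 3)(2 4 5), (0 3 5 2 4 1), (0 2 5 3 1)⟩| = 720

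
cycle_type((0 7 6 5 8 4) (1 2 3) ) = 3.6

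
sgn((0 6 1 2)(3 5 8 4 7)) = -1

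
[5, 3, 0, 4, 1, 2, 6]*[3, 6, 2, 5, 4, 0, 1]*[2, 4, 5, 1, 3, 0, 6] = [2, 0, 1, 3, 6, 5, 4]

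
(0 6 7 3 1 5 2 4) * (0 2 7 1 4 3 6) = (1 5 7 6)(2 3 4)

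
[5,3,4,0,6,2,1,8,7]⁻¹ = [3,6,5,1,2,0,4,8,7]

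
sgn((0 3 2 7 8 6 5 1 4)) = 1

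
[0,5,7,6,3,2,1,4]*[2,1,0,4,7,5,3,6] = [2,5,6,3,4,0,1,7]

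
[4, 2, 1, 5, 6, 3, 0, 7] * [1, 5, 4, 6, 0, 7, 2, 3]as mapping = [0→0, 1→4, 2→5, 3→7, 4→2, 5→6, 6→1, 7→3]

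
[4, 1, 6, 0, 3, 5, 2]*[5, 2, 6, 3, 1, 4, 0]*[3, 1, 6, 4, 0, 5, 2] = [1, 6, 3, 5, 4, 0, 2]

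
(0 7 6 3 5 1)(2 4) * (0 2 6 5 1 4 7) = (1 2 7 5 4 6 3)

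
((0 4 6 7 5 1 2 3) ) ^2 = (0 6 5 2) (1 3 4 7) 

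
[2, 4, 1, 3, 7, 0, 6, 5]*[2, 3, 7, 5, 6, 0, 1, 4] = [7, 6, 3, 5, 4, 2, 1, 0]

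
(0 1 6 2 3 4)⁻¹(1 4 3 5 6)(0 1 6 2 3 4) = (0 4 5 2 6)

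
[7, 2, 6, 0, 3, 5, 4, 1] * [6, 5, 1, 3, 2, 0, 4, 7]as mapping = [0→7, 1→1, 2→4, 3→6, 4→3, 5→0, 6→2, 7→5]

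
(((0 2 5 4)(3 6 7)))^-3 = (0 2 5 4)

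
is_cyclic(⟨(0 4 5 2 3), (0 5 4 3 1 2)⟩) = no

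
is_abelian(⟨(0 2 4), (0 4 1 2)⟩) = no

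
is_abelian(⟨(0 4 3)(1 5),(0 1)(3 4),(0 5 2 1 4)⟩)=no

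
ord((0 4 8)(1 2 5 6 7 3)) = 6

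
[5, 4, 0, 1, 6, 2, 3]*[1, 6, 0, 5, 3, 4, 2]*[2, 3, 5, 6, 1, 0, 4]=[1, 6, 3, 4, 5, 2, 0]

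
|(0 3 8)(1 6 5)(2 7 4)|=3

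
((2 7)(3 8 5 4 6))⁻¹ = (2 7)(3 6 4 5 8)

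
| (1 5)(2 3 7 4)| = 4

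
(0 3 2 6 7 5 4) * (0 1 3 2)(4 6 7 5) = (0 2 7 4 1 3)(5 6)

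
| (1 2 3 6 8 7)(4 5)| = 6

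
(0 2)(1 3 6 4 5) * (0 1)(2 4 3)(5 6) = (0 4 6 3 5)(1 2)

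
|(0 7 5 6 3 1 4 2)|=8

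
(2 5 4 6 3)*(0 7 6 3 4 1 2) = (0 7 6 4 3)(1 2 5)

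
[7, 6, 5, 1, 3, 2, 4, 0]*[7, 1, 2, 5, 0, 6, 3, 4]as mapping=[0→4, 1→3, 2→6, 3→1, 4→5, 5→2, 6→0, 7→7]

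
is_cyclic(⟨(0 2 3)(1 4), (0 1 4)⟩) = no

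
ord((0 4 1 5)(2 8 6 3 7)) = 20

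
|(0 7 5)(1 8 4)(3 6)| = 6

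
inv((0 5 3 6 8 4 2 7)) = (0 7 2 4 8 6 3 5)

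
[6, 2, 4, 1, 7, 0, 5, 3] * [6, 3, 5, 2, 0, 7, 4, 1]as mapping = [0→4, 1→5, 2→0, 3→3, 4→1, 5→6, 6→7, 7→2]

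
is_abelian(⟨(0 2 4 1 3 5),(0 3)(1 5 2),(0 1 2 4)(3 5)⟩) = no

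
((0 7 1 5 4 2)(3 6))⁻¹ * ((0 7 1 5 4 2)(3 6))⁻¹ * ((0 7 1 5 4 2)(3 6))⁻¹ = (0 5)(1 2)(3 6)(4 7)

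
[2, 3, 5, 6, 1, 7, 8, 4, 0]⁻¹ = [8, 4, 0, 1, 7, 2, 3, 5, 6]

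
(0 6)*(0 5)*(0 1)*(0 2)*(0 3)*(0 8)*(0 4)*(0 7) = (0 6 5 1 2 3 8 4 7)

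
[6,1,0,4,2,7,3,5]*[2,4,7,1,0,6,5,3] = [5,4,2,0,7,3,1,6]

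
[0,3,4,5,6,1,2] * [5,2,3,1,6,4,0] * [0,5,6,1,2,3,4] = [3,5,4,2,0,6,1]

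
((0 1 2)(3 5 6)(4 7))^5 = (0 2 1)(3 6 5)(4 7)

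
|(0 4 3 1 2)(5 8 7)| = 15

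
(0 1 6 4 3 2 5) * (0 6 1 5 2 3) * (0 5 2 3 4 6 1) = (0 2 3 4 5 1)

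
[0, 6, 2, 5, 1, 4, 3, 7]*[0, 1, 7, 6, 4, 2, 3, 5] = [0, 3, 7, 2, 1, 4, 6, 5]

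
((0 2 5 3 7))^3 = (0 3 2 7 5)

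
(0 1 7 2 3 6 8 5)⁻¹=(0 5 8 6 3 2 7 1)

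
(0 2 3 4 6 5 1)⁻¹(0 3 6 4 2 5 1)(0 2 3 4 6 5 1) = (0 2 4 5 6 3 1)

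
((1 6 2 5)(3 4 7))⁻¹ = (1 5 2 6)(3 7 4)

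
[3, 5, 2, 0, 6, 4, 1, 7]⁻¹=[3, 6, 2, 0, 5, 1, 4, 7]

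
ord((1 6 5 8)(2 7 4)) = 12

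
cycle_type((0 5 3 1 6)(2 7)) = 2.5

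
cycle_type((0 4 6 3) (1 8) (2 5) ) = 2^2.4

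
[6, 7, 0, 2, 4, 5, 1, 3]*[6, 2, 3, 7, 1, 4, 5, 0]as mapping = [0→5, 1→0, 2→6, 3→3, 4→1, 5→4, 6→2, 7→7]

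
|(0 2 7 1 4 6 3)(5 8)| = 14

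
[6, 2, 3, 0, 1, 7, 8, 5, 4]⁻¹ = [3, 4, 1, 2, 8, 7, 0, 5, 6]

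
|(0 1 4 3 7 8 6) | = 7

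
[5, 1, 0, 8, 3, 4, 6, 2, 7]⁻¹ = [2, 1, 7, 4, 5, 0, 6, 8, 3]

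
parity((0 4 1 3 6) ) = even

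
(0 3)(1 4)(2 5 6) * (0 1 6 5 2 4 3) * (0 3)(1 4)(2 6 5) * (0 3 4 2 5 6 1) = (0 4 6)(1 3 2)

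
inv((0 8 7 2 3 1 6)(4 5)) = (0 6 1 3 2 7 8)(4 5)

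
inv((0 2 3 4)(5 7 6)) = (0 4 3 2)(5 6 7)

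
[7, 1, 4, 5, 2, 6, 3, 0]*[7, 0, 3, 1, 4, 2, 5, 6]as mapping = [0→6, 1→0, 2→4, 3→2, 4→3, 5→5, 6→1, 7→7]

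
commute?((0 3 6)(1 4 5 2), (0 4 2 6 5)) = no:(0 3 6)(1 4 5 2)*(0 4 2 6 5) = (0 3 5 6 4)(1 2), (0 4 2 6 5)*(0 3 6)(1 4 5 2) = (0 5 3 6 2)(1 4)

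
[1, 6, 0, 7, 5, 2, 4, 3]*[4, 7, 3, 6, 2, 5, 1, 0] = [7, 1, 4, 0, 5, 3, 2, 6]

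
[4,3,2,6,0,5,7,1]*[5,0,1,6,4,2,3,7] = [4,6,1,3,5,2,7,0]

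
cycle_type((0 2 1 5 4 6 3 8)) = 8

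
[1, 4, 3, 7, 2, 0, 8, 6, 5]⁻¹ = [5, 0, 4, 2, 1, 8, 7, 3, 6]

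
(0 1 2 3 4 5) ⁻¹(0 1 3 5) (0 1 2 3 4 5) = (0 1 2 4) 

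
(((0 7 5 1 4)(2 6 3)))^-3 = (0 5 4 7 1)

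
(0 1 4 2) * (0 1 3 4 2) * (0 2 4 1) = (0 3 1 4 2)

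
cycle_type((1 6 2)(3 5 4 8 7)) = 3.5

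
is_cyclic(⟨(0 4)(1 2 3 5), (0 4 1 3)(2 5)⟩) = no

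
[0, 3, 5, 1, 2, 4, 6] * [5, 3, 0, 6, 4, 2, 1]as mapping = [0→5, 1→6, 2→2, 3→3, 4→0, 5→4, 6→1]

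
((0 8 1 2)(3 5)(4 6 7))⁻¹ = (0 2 1 8)(3 5)(4 7 6)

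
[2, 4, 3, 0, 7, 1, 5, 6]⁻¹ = [3, 5, 0, 2, 1, 6, 7, 4]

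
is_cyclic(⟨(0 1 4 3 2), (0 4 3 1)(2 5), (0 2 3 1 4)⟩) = no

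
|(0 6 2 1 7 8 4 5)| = 8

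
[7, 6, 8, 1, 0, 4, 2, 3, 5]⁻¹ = [4, 3, 6, 7, 5, 8, 1, 0, 2]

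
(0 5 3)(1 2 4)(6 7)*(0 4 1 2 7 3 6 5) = (1 7 5 6 3 4 2)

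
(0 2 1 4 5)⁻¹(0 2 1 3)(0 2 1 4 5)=(1 4 3 2)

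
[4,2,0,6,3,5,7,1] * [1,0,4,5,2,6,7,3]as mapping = [0→2,1→4,2→1,3→7,4→5,5→6,6→3,7→0]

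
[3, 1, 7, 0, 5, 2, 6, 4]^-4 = [0, 1, 2, 3, 4, 5, 6, 7]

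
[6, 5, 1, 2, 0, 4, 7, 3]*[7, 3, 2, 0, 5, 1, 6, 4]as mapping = [0→6, 1→1, 2→3, 3→2, 4→7, 5→5, 6→4, 7→0]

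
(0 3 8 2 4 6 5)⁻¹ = (0 5 6 4 2 8 3)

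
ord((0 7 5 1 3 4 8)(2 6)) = 14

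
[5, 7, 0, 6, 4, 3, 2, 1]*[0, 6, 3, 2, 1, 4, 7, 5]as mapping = [0→4, 1→5, 2→0, 3→7, 4→1, 5→2, 6→3, 7→6]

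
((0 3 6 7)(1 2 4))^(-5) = (0 7 6 3)(1 2 4)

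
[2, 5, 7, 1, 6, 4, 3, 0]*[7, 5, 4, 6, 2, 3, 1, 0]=[4, 3, 0, 5, 1, 2, 6, 7]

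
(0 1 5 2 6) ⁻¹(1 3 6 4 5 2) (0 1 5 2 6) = (0 4 2 6 5 3) 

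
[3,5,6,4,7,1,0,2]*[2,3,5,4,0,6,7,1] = [4,6,7,0,1,3,2,5]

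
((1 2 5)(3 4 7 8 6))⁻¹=(1 5 2)(3 6 8 7 4)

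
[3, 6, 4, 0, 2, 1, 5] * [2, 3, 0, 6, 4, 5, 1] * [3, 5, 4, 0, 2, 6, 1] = [1, 5, 2, 4, 3, 0, 6]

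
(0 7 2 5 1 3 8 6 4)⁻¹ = (0 4 6 8 3 1 5 2 7)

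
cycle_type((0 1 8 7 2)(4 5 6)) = 3.5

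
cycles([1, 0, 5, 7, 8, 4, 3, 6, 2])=(0 1)(2 5 4 8)(3 7 6)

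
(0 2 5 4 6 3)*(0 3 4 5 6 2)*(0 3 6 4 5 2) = (0 3 6 5 2 4)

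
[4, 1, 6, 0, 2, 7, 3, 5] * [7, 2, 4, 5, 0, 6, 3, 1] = [0, 2, 3, 7, 4, 1, 5, 6] 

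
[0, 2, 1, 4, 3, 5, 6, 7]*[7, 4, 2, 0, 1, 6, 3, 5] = [7, 2, 4, 1, 0, 6, 3, 5]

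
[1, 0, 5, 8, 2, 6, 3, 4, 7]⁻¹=[1, 0, 4, 6, 7, 2, 5, 8, 3]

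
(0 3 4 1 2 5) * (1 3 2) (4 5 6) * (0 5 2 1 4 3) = (0 1 4) (2 6 3) 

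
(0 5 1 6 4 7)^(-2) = (0 4 1)(5 7 6)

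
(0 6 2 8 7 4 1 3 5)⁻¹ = (0 5 3 1 4 7 8 2 6)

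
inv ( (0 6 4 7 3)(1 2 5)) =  (0 3 7 4 6)(1 5 2)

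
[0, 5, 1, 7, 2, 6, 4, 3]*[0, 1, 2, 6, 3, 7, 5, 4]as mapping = [0→0, 1→7, 2→1, 3→4, 4→2, 5→5, 6→3, 7→6]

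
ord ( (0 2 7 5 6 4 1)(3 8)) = 14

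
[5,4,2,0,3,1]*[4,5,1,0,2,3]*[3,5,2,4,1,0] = [4,2,5,1,3,0]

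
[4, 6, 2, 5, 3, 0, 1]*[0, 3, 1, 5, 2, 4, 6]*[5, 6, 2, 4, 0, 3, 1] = [2, 1, 6, 0, 3, 5, 4]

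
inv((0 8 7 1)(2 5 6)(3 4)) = (0 1 7 8)(2 6 5)(3 4)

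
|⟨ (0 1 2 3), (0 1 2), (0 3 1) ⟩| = 24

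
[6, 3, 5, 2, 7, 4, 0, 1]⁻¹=[6, 7, 3, 1, 5, 2, 0, 4]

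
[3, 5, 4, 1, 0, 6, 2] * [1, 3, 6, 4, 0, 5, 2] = [4, 5, 0, 3, 1, 2, 6]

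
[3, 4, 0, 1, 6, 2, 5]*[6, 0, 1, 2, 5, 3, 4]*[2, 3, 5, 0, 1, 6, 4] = [5, 6, 4, 2, 1, 3, 0]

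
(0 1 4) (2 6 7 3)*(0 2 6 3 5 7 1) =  (1 4 2 3 6) (5 7) 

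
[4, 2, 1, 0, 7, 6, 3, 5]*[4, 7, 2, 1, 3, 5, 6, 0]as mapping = [0→3, 1→2, 2→7, 3→4, 4→0, 5→6, 6→1, 7→5]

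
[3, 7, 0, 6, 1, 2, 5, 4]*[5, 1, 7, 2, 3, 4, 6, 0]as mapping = [0→2, 1→0, 2→5, 3→6, 4→1, 5→7, 6→4, 7→3]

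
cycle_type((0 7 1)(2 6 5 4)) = 3.4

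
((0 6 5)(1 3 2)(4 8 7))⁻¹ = (0 5 6)(1 2 3)(4 7 8)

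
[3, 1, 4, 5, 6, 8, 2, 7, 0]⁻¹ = [8, 1, 6, 0, 2, 3, 4, 7, 5]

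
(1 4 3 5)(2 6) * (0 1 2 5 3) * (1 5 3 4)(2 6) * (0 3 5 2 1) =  (0 2 1)(3 4)(5 6)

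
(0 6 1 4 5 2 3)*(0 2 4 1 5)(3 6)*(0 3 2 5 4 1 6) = (0 2)(1 6 4 3 5)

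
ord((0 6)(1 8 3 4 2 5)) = 6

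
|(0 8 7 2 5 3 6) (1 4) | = 14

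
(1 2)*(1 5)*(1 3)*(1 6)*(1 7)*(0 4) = (0 4)(1 2 5 3 6 7)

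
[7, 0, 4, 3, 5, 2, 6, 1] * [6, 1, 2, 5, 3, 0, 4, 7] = [7, 6, 3, 5, 0, 2, 4, 1]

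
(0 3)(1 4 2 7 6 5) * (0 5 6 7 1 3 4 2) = (0 4)(1 2)(3 5)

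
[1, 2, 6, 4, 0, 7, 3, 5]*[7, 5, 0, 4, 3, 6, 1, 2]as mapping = [0→5, 1→0, 2→1, 3→3, 4→7, 5→2, 6→4, 7→6]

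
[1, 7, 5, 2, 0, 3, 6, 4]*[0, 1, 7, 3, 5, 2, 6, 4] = [1, 4, 2, 7, 0, 3, 6, 5]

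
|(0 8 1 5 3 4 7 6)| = 8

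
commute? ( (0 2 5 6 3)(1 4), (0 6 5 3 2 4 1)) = no: (0 2 5 6 3)(1 4)*(0 6 5 3 2 4 1) = (0 4)(2 3 6), (0 6 5 3 2 4 1)*(0 2 5 6 3)(1 4) = (0 3 5)(1 2)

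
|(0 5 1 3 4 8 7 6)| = 8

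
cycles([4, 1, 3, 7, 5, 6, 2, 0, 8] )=(0 4 5 6 2 3 7)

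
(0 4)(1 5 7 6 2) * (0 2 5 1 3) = (0 4 2 3)(5 7 6)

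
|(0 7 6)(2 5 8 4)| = 12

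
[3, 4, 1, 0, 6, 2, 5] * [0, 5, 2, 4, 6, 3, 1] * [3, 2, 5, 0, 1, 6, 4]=[1, 4, 6, 3, 2, 5, 0]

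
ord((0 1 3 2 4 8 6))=7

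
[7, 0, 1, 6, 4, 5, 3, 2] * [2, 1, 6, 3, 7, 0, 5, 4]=[4, 2, 1, 5, 7, 0, 3, 6]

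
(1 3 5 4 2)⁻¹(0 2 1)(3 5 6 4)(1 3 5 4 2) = (0 1 3)(2 5 4 6)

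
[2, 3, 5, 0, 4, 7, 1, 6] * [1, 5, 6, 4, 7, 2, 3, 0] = [6, 4, 2, 1, 7, 0, 5, 3]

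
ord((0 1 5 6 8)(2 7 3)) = 15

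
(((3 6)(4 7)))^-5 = (3 6)(4 7)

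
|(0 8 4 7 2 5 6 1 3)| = 9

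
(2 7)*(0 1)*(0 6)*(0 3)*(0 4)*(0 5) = (0 1 6 3 4 5)(2 7)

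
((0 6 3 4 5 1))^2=(0 3 5)(1 6 4)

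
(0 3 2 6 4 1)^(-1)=(0 1 4 6 2 3)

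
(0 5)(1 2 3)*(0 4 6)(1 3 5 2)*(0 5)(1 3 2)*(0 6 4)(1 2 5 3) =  (0 2 6 3 5)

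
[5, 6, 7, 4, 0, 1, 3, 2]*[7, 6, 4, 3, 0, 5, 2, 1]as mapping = [0→5, 1→2, 2→1, 3→0, 4→7, 5→6, 6→3, 7→4]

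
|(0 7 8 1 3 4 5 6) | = 8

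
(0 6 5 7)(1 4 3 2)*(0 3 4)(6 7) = (0 7 3 2 1)(5 6)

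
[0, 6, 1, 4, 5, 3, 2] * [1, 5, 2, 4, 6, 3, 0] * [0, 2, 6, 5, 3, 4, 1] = [2, 0, 4, 1, 5, 3, 6]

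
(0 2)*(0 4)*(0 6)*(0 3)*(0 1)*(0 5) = (0 2 4 6 3 1 5)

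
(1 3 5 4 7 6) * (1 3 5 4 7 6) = (1 5 7)(3 4 6)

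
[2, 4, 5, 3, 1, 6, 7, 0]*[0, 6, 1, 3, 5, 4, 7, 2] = [1, 5, 4, 3, 6, 7, 2, 0]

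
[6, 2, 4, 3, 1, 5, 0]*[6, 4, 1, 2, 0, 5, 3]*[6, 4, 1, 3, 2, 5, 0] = [3, 4, 6, 1, 2, 5, 0]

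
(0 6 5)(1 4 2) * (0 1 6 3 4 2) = (0 3 4)(1 2 6 5)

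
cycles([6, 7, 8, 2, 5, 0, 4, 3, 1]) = (0 6 4 5)(1 7 3 2 8)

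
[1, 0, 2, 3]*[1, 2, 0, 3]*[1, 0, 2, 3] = [2, 0, 1, 3]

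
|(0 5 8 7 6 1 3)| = 7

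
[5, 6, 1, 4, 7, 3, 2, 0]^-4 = [5, 2, 6, 4, 7, 3, 1, 0]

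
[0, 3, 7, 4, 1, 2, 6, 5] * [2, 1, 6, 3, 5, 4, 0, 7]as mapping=[0→2, 1→3, 2→7, 3→5, 4→1, 5→6, 6→0, 7→4]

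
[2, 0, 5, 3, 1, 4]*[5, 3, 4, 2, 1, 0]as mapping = [0→4, 1→5, 2→0, 3→2, 4→3, 5→1]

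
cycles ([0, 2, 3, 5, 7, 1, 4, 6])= (1 2 3 5)(4 7 6)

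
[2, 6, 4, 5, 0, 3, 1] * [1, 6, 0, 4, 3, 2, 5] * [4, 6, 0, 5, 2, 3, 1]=[4, 3, 5, 0, 6, 2, 1]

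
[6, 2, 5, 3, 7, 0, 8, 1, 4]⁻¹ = [5, 7, 1, 3, 8, 2, 0, 4, 6]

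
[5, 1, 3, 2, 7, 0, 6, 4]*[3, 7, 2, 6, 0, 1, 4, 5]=[1, 7, 6, 2, 5, 3, 4, 0]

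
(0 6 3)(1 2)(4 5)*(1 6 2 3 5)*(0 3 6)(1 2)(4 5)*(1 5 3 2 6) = (0 5 3 2)(4 6)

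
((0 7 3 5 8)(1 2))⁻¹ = (0 8 5 3 7)(1 2)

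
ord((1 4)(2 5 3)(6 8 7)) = 6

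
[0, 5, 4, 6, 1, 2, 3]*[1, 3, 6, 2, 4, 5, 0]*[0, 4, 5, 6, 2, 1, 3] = [4, 1, 2, 0, 6, 3, 5]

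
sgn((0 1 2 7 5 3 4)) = 1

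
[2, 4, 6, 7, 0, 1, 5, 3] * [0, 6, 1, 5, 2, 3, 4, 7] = [1, 2, 4, 7, 0, 6, 3, 5]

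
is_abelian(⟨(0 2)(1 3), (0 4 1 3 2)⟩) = no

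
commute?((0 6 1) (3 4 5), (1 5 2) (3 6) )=no:(0 6 1) (3 4 5)*(1 5 2) (3 6)=(0 3 4 2 1) (5 6), (1 5 2) (3 6)*(0 6 1) (3 4 5)=(0 6 4 5 2) (1 3) 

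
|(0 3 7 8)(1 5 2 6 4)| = 20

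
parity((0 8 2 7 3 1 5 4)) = odd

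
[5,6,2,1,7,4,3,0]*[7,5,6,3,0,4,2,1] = [4,2,6,5,1,0,3,7]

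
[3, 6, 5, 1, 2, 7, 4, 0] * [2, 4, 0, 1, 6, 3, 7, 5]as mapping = [0→1, 1→7, 2→3, 3→4, 4→0, 5→5, 6→6, 7→2]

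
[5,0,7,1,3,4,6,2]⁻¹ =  [1,3,7,4,5,0,6,2]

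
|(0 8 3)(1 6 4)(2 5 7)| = 3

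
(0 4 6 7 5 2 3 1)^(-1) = (0 1 3 2 5 7 6 4)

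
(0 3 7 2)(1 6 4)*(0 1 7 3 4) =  (0 4 7 2 1 6)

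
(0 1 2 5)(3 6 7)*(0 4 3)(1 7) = (0 7)(1 2 5 4 3 6)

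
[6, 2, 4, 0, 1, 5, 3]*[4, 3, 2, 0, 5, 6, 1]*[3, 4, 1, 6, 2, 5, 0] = [4, 1, 5, 2, 6, 0, 3]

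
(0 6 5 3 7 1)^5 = (0 1 7 3 5 6)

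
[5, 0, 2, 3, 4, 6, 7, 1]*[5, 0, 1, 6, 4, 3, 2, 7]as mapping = [0→3, 1→5, 2→1, 3→6, 4→4, 5→2, 6→7, 7→0]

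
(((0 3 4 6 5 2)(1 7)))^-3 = (0 6)(1 7)(2 4)(3 5)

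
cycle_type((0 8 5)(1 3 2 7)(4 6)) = 2.3.4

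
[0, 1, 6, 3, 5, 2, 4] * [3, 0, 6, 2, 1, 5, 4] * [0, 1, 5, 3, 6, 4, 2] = [3, 0, 6, 5, 4, 2, 1]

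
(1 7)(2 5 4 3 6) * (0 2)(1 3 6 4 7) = (0 2 5 7 3 4 6)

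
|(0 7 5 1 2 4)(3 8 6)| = 6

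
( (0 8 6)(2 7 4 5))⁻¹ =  (0 6 8)(2 5 4 7)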